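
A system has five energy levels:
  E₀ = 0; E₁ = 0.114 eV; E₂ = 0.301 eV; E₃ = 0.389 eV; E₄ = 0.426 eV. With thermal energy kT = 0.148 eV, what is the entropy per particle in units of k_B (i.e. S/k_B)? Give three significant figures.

Eᵢ/kT = 0, 0.77027, 2.0338, 2.6284, 2.8784.
Z = Σ e^(−Eᵢ/kT) = e^(−0) + e^(−0.77027) + e^(−2.0338) + e^(−2.6284) + e^(−2.8784) = 1.0000 + 0.46289 + 0.13084 + 0.072194 + 0.056225 = 1.7221.
⟨E⟩ = Σ EᵢPᵢ = 0.083728 eV.
S/k_B = ln Z + ⟨E⟩/kT = ln(1.7221) + 0.083728/0.148 = 0.54354 + 0.56573 = 1.11.

1.11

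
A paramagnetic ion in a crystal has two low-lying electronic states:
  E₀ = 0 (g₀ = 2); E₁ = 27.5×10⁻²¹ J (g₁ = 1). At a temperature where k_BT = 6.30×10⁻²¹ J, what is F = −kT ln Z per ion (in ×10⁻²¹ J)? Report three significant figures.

Eᵢ/kT = 0, 4.3651.
Z = Σ gᵢe^(−Eᵢ/kT) = 2·e^(−0) + 1·e^(−4.3651) = 2.0000 + 0.012713 = 2.0127.
F = −kT ln Z = −6.30 × ln(2.0127) = −6.30 × 0.69948 = -4.41 ×10⁻²¹ J.

-4.41 ×10⁻²¹ J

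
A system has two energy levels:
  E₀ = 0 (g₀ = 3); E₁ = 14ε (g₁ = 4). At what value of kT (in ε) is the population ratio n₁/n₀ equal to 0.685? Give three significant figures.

n₁/n₀ = (g₁/g₀) exp[−(E₁−E₀)/kT] = 0.685.
⇒ (E₁−E₀)/kT = ln((4/3)/0.685) = ln(1.9465) = 0.66603.
kT = 14ε / 0.66603 = 21.0 ε.

21.0 ε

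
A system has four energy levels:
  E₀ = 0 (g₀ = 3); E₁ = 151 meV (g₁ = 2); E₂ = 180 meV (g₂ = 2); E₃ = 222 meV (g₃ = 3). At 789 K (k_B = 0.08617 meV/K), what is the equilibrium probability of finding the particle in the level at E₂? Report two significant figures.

0.041

k_BT = 0.08617 × 789 K = 67.99 meV.
Eᵢ/kT = 0, 2.221, 2.647, 3.265.
Z = Σ gᵢe^(−Eᵢ/kT) = 3·e^(−0) + 2·e^(−2.221) + 2·e^(−2.647) + 3·e^(−3.265) = 3.000 + 0.2170 + 0.1417 + 0.1146 = 3.473.
P₂ = g₂ e^(−E₂/kT) / Z = 0.1417/3.473 = 0.041.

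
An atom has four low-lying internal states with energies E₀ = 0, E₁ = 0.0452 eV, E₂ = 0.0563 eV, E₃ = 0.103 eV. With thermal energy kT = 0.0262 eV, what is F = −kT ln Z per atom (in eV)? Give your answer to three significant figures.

-0.00716 eV

Eᵢ/kT = 0, 1.7252, 2.1489, 3.9313.
Z = Σ e^(−Eᵢ/kT) = e^(−0) + e^(−1.7252) + e^(−2.1489) + e^(−3.9313) = 1.0000 + 0.17814 + 0.11661 + 0.019618 = 1.3144.
F = −kT ln Z = −0.0262 × ln(1.3144) = −0.0262 × 0.27338 = -0.00716 eV.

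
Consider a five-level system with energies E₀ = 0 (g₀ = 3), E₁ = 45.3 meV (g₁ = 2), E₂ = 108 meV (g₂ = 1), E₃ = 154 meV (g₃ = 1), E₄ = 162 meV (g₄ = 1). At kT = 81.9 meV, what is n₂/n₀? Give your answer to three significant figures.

n₂/n₀ = (g₂/g₀) exp[−(E₂−E₀)/kT] = (1/3) × exp(−(108 meV)/(81.9 meV)) = (1/3) × exp(-1.3187) = 0.0892.

0.0892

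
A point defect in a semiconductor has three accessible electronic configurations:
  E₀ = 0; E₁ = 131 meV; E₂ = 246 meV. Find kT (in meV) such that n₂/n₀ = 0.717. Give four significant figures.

n₂/n₀ = exp[−(E₂−E₀)/kT] = 0.717.
⇒ (E₂−E₀)/kT = ln(1/0.717) = ln(1.39470) = 0.332679.
kT = 246 meV / 0.332679 = 739.5 meV.

739.5 meV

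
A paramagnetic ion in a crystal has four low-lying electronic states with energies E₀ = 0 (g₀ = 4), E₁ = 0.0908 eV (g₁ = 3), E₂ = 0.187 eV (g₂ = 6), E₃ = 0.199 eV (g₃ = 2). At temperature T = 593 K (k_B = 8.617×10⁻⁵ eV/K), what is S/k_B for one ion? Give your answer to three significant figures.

k_BT = 8.617×10⁻⁵ × 593 K = 0.051099 eV.
Eᵢ/kT = 0, 1.7769, 3.6596, 3.8944.
Z = Σ gᵢe^(−Eᵢ/kT) = 4·e^(−0) + 3·e^(−1.7769) + 6·e^(−3.6596) + 2·e^(−3.8944) = 4.0000 + 0.50749 + 0.15446 + 0.040711 = 4.7027.
⟨E⟩ = Σ EᵢPᵢ = 0.017663 eV.
S/k_B = ln Z + ⟨E⟩/kT = ln(4.7027) + 0.017663/0.051099 = 1.5481 + 0.34566 = 1.89.

1.89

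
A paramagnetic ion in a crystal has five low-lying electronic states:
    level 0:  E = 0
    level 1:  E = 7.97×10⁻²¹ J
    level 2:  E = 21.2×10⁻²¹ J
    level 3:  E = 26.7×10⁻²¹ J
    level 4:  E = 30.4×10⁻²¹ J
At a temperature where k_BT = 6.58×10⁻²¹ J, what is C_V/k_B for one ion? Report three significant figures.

Eᵢ/kT = 0, 1.2112, 3.2219, 4.0578, 4.6201.
Z = Σ e^(−Eᵢ/kT) = e^(−0) + e^(−1.2112) + e^(−3.2219) + e^(−4.0578) + e^(−4.6201) = 1.0000 + 0.29784 + 0.039879 + 0.017287 + 0.0098518 = 1.3649.
⟨E⟩ = 2.9162, ⟨E²⟩ = 42.692.
C_V/k_B = (⟨E²⟩ − ⟨E⟩²)/(kT)² = (42.692 − 8.5042)/43.296 = 0.790.

0.790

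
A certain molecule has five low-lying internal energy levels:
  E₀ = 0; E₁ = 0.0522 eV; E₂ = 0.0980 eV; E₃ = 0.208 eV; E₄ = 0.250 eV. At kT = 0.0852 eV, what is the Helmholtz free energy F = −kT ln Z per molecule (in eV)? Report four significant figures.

-0.05900 eV

Eᵢ/kT = 0, 0.612676, 1.15023, 2.44131, 2.93427.
Z = Σ e^(−Eᵢ/kT) = e^(−0) + e^(−0.612676) + e^(−1.15023) + e^(−2.44131) + e^(−2.93427) = 1.00000 + 0.541899 + 0.316564 + 0.0870467 + 0.0531695 = 1.99868.
F = −kT ln Z = −0.0852 × ln(1.99868) = −0.0852 × 0.692487 = -0.05900 eV.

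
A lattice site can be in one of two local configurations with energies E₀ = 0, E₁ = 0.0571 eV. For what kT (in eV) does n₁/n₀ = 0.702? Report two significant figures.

0.16 eV

n₁/n₀ = exp[−(E₁−E₀)/kT] = 0.702.
⇒ (E₁−E₀)/kT = ln(1/0.702) = ln(1.425) = 0.3542.
kT = 0.0571 eV / 0.3542 = 0.16 eV.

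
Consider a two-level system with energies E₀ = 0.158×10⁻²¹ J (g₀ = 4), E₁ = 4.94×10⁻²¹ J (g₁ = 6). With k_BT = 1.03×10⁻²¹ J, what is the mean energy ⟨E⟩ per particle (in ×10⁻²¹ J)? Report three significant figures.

0.226 ×10⁻²¹ J

Eᵢ/kT = 0.15340, 4.7961.
Z = Σ gᵢe^(−Eᵢ/kT) = 4·e^(−0.15340) + 6·e^(−4.7961) = 3.4311 + 0.049571 = 3.4807.
⟨E⟩ = Σ Eᵢ gᵢe^(−Eᵢ/kT) / Z = (0.158·3.4311 + 4.94·0.049571) / 3.4807 = 0.226 ×10⁻²¹ J.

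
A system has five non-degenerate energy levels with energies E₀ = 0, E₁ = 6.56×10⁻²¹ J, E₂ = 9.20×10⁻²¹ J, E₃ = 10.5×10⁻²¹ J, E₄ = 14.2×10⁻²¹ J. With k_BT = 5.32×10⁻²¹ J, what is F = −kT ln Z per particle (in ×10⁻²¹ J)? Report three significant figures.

Eᵢ/kT = 0, 1.2331, 1.7293, 1.9737, 2.6692.
Z = Σ e^(−Eᵢ/kT) = e^(−0) + e^(−1.2331) + e^(−1.7293) + e^(−1.9737) + e^(−2.6692) = 1.0000 + 0.29139 + 0.17741 + 0.13894 + 0.069308 = 1.6770.
F = −kT ln Z = −5.32 × ln(1.6770) = −5.32 × 0.51701 = -2.75 ×10⁻²¹ J.

-2.75 ×10⁻²¹ J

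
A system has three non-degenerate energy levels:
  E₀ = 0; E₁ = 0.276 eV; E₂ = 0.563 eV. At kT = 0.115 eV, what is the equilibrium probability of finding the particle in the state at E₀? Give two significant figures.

0.91

Eᵢ/kT = 0, 2.400, 4.896.
Z = Σ e^(−Eᵢ/kT) = e^(−0) + e^(−2.400) + e^(−4.896) = 1.000 + 0.09072 + 0.007476 = 1.098.
P₀ = e^(−E₀/kT) / Z = 1.000/1.098 = 0.91.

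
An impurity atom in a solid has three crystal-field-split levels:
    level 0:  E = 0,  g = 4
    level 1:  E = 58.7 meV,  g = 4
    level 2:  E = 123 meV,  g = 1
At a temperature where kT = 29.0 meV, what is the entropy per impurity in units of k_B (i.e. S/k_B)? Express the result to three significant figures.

1.76

Eᵢ/kT = 0, 2.0241, 4.2414.
Z = Σ gᵢe^(−Eᵢ/kT) = 4·e^(−0) + 4·e^(−2.0241) + 1·e^(−4.2414) = 4.0000 + 0.52845 + 0.014387 = 4.5428.
⟨E⟩ = Σ EᵢPᵢ = 7.2179 meV.
S/k_B = ln Z + ⟨E⟩/kT = ln(4.5428) + 7.2179/29.0 = 1.5135 + 0.24889 = 1.76.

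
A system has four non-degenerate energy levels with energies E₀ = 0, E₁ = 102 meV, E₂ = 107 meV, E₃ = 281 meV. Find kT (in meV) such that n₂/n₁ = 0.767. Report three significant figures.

18.8 meV

n₂/n₁ = exp[−(E₂−E₁)/kT] = 0.767.
⇒ (E₂−E₁)/kT = ln(1/0.767) = ln(1.3038) = 0.26528.
kT = 5 meV / 0.26528 = 18.8 meV.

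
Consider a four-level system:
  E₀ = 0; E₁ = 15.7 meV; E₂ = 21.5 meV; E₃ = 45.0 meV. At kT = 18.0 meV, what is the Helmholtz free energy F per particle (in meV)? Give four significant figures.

Eᵢ/kT = 0, 0.872222, 1.19444, 2.50000.
Z = Σ e^(−Eᵢ/kT) = e^(−0) + e^(−0.872222) + e^(−1.19444) + e^(−2.50000) = 1.00000 + 0.418022 + 0.302874 + 0.0820850 = 1.80298.
F = −kT ln Z = −18.0 × ln(1.80298) = −18.0 × 0.589441 = -10.61 meV.

-10.61 meV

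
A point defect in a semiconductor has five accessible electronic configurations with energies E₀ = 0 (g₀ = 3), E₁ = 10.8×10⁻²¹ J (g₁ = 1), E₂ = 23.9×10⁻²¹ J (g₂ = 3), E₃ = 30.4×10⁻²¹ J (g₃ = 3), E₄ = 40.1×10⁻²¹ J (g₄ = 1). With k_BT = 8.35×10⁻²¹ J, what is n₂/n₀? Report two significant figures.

0.057

n₂/n₀ = (g₂/g₀) exp[−(E₂−E₀)/kT] = (3/3) × exp(−(23.9 ×10⁻²¹ J)/(8.35 ×10⁻²¹ J)) = (3/3) × exp(-2.862) = 0.057.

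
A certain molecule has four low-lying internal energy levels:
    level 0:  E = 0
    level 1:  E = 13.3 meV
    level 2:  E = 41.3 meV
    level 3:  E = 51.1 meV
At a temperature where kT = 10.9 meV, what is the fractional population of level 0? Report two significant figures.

Eᵢ/kT = 0, 1.220, 3.789, 4.688.
Z = Σ e^(−Eᵢ/kT) = e^(−0) + e^(−1.220) + e^(−3.789) + e^(−4.688) = 1.000 + 0.2952 + 0.02262 + 0.009205 = 1.327.
P₀ = e^(−E₀/kT) / Z = 1.000/1.327 = 0.75.

0.75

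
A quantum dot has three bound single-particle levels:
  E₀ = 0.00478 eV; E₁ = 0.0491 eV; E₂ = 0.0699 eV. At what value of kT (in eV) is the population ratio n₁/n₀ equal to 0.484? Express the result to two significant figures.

n₁/n₀ = exp[−(E₁−E₀)/kT] = 0.484.
⇒ (E₁−E₀)/kT = ln(1/0.484) = ln(2.066) = 0.7256.
kT = 0.04432 eV / 0.7256 = 0.061 eV.

0.061 eV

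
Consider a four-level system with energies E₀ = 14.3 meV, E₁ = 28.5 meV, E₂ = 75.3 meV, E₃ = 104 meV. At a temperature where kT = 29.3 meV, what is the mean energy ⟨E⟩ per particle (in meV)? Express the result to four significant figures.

Eᵢ/kT = 0.488055, 0.972696, 2.56997, 3.54949.
Z = Σ e^(−Eᵢ/kT) = e^(−0.488055) + e^(−0.972696) + e^(−2.56997) + e^(−3.54949) = 0.613819 + 0.378062 + 0.0765378 + 0.0287393 = 1.09716.
⟨E⟩ = Σ Eᵢ e^(−Eᵢ/kT) / Z = (14.3·0.613819 + 28.5·0.378062 + 75.3·0.0765378 + 104·0.0287393) / 1.09716 = 25.80 meV.

25.80 meV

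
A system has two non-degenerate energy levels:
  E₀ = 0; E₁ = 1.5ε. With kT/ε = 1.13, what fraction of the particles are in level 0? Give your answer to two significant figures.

Eᵢ/kT = 0, 1.327.
Z = Σ e^(−Eᵢ/kT) = e^(−0) + e^(−1.327) = 1.000 + 0.2653 = 1.265.
P₀ = e^(−E₀/kT) / Z = 1.000/1.265 = 0.79.

0.79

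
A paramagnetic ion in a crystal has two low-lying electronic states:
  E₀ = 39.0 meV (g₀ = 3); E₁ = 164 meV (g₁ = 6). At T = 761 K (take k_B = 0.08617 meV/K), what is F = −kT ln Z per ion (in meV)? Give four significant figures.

k_BT = 0.08617 × 761 K = 65.5754 meV.
Eᵢ/kT = 0.594735, 2.50094.
Z = Σ gᵢe^(−Eᵢ/kT) = 3·e^(−0.594735) + 6·e^(−2.50094) = 1.65513 + 0.492047 = 2.14718.
F = −kT ln Z = −65.5754 × ln(2.14718) = −65.5754 × 0.764155 = -50.11 meV.

-50.11 meV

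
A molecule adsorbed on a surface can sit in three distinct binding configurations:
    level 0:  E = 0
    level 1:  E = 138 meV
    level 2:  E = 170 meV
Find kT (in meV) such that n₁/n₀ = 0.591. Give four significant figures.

262.4 meV

n₁/n₀ = exp[−(E₁−E₀)/kT] = 0.591.
⇒ (E₁−E₀)/kT = ln(1/0.591) = ln(1.69205) = 0.525941.
kT = 138 meV / 0.525941 = 262.4 meV.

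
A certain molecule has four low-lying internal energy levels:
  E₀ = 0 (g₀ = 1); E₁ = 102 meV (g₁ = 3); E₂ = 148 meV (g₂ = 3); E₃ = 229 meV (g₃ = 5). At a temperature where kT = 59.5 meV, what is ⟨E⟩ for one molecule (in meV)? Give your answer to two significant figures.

61 meV

Eᵢ/kT = 0, 1.714, 2.487, 3.849.
Z = Σ gᵢe^(−Eᵢ/kT) = 1·e^(−0) + 3·e^(−1.714) + 3·e^(−2.487) + 5·e^(−3.849) = 1.000 + 0.5404 + 0.2495 + 0.1065 = 1.896.
⟨E⟩ = Σ Eᵢ gᵢe^(−Eᵢ/kT) / Z = (0·1.000 + 102·0.5404 + 148·0.2495 + 229·0.1065) / 1.896 = 61 meV.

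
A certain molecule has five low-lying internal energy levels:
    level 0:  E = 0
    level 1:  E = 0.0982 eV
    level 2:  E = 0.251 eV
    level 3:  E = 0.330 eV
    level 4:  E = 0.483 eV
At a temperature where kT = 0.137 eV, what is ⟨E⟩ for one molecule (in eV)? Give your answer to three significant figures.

0.0747 eV

Eᵢ/kT = 0, 0.71679, 1.8321, 2.4088, 3.5255.
Z = Σ e^(−Eᵢ/kT) = e^(−0) + e^(−0.71679) + e^(−1.8321) + e^(−2.4088) + e^(−3.5255) = 1.0000 + 0.48832 + 0.16008 + 0.089923 + 0.029437 = 1.7678.
⟨E⟩ = Σ Eᵢ e^(−Eᵢ/kT) / Z = (0·1.0000 + 0.0982·0.48832 + 0.251·0.16008 + 0.330·0.089923 + 0.483·0.029437) / 1.7678 = 0.0747 eV.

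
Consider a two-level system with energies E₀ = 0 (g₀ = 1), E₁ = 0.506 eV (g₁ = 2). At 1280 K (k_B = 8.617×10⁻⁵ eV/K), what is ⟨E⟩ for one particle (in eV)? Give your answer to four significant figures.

0.01009 eV

k_BT = 8.617×10⁻⁵ × 1280 K = 0.110298 eV.
Eᵢ/kT = 0, 4.58757.
Z = Σ gᵢe^(−Eᵢ/kT) = 1·e^(−0) + 2·e^(−4.58757) = 1.00000 + 0.0203551 = 1.02036.
⟨E⟩ = Σ Eᵢ gᵢe^(−Eᵢ/kT) / Z = (0·1.00000 + 0.506·0.0203551) / 1.02036 = 0.01009 eV.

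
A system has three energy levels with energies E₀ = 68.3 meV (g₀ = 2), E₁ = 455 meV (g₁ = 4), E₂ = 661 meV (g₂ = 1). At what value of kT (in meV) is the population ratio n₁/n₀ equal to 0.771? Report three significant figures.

406 meV

n₁/n₀ = (g₁/g₀) exp[−(E₁−E₀)/kT] = 0.771.
⇒ (E₁−E₀)/kT = ln((4/2)/0.771) = ln(2.5940) = 0.95320.
kT = 386.7 meV / 0.95320 = 406 meV.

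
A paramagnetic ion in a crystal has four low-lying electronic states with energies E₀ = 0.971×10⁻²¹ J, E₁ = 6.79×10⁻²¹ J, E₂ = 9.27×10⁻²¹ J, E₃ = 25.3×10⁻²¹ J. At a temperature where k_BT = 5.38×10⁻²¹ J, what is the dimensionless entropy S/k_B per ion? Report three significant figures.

Eᵢ/kT = 0.18048, 1.2621, 1.7230, 4.7026.
Z = Σ e^(−Eᵢ/kT) = e^(−0.18048) + e^(−1.2621) + e^(−1.7230) + e^(−4.7026) = 0.83487 + 0.28306 + 0.17853 + 0.0090717 = 1.3055.
⟨E⟩ = Σ EᵢPᵢ = 3.5367 ×10⁻²¹ J.
S/k_B = ln Z + ⟨E⟩/kT = ln(1.3055) + 3.5367/5.38 = 0.26659 + 0.65738 = 0.924.

0.924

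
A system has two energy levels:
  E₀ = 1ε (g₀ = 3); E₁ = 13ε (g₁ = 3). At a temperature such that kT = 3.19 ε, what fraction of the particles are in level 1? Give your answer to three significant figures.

Eᵢ/kT = 0.31348, 4.0752.
Z = Σ gᵢe^(−Eᵢ/kT) = 3·e^(−0.31348) + 3·e^(−4.0752) = 2.1927 + 0.050966 = 2.2437.
P₁ = g₁ e^(−E₁/kT) / Z = 0.050966/2.2437 = 0.0227.

0.0227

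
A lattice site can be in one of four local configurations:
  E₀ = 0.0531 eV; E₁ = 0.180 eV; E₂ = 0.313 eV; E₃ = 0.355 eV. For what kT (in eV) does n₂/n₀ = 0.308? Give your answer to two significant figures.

n₂/n₀ = exp[−(E₂−E₀)/kT] = 0.308.
⇒ (E₂−E₀)/kT = ln(1/0.308) = ln(3.247) = 1.178.
kT = 0.2599 eV / 1.178 = 0.22 eV.

0.22 eV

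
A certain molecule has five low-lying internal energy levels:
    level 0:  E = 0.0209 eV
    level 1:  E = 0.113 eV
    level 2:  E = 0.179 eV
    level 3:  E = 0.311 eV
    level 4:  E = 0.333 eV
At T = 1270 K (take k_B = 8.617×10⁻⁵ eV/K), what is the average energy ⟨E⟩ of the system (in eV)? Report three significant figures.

0.0852 eV

k_BT = 8.617×10⁻⁵ × 1270 K = 0.10944 eV.
Eᵢ/kT = 0.19097, 1.0325, 1.6356, 2.8417, 3.0428.
Z = Σ e^(−Eᵢ/kT) = e^(−0.19097) + e^(−1.0325) + e^(−1.6356) + e^(−2.8417) + e^(−3.0428) = 0.82616 + 0.35612 + 0.19484 + 0.058326 + 0.047701 = 1.4831.
⟨E⟩ = Σ Eᵢ e^(−Eᵢ/kT) / Z = (0.0209·0.82616 + 0.113·0.35612 + 0.179·0.19484 + 0.311·0.058326 + 0.333·0.047701) / 1.4831 = 0.0852 eV.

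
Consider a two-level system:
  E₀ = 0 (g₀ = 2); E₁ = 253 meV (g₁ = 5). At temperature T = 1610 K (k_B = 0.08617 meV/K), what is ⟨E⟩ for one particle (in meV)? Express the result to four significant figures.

k_BT = 0.08617 × 1610 K = 138.734 meV.
Eᵢ/kT = 0, 1.82363.
Z = Σ gᵢe^(−Eᵢ/kT) = 2·e^(−0) + 5·e^(−1.82363) = 2.00000 + 0.807193 = 2.80719.
⟨E⟩ = Σ Eᵢ gᵢe^(−Eᵢ/kT) / Z = (0·2.00000 + 253·0.807193) / 2.80719 = 72.75 meV.

72.75 meV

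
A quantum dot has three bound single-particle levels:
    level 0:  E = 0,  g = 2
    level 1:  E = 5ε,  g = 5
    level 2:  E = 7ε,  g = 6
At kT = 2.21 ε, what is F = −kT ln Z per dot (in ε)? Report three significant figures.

Eᵢ/kT = 0, 2.2624, 3.1674.
Z = Σ gᵢe^(−Eᵢ/kT) = 2·e^(−0) + 5·e^(−2.2624) + 6·e^(−3.1674) = 2.0000 + 0.52050 + 0.25268 = 2.7732.
F = −kT ln Z = −2.21 × ln(2.7732) = −2.21 × 1.0200 = -2.25 ε.

-2.25 ε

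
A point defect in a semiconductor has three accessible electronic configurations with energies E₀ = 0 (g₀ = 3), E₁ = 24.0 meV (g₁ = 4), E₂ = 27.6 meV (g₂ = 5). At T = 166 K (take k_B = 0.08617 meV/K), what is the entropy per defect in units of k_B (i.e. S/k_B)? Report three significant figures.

k_BT = 0.08617 × 166 K = 14.304 meV.
Eᵢ/kT = 0, 1.6779, 1.9295.
Z = Σ gᵢe^(−Eᵢ/kT) = 3·e^(−0) + 4·e^(−1.6779) + 5·e^(−1.9295) = 3.0000 + 0.74706 + 0.72610 = 4.4732.
⟨E⟩ = Σ EᵢPᵢ = 8.4883 meV.
S/k_B = ln Z + ⟨E⟩/kT = ln(4.4732) + 8.4883/14.304 = 1.4981 + 0.59342 = 2.09.

2.09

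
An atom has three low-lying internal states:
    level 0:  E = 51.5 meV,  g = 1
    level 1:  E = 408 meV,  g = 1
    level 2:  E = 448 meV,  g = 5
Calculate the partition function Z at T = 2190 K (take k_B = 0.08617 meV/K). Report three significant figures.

k_BT = 0.08617 × 2190 K = 188.71 meV.
Eᵢ/kT = 0.27291, 2.1620, 2.3740.
Z = Σ gᵢe^(−Eᵢ/kT) = 1·e^(−0.27291) + 1·e^(−2.1620) + 5·e^(−2.3740) = 0.76116 + 0.11509 + 0.46554 = 1.3418.

Z = 1.34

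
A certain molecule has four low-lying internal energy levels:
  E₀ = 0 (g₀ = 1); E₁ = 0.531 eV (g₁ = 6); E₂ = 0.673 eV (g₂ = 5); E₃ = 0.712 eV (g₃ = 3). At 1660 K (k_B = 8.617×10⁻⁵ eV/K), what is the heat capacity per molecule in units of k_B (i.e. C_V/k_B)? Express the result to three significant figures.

k_BT = 8.617×10⁻⁵ × 1660 K = 0.14304 eV.
Eᵢ/kT = 0, 3.7122, 4.7050, 4.9776.
Z = Σ gᵢe^(−Eᵢ/kT) = 1·e^(−0) + 6·e^(−3.7122) + 5·e^(−4.7050) + 3·e^(−4.9776) = 1.0000 + 0.14654 + 0.045250 + 0.020672 = 1.2125.
⟨E⟩ = 0.10143 eV, ⟨E²⟩ = 0.059623 eV².
C_V/k_B = (⟨E²⟩ − ⟨E⟩²)/(kT)² = (0.059623 − 0.010288)/0.020460 = 2.41.

2.41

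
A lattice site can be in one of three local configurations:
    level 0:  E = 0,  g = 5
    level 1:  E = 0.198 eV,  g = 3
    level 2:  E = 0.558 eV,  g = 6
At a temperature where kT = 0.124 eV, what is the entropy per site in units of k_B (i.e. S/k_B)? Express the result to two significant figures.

Eᵢ/kT = 0, 1.597, 4.500.
Z = Σ gᵢe^(−Eᵢ/kT) = 5·e^(−0) + 3·e^(−1.597) + 6·e^(−4.500) = 5.000 + 0.6075 + 0.06665 = 5.674.
⟨E⟩ = Σ EᵢPᵢ = 0.02775 eV.
S/k_B = ln Z + ⟨E⟩/kT = ln(5.674) + 0.02775/0.124 = 1.736 + 0.2238 = 2.0.

2.0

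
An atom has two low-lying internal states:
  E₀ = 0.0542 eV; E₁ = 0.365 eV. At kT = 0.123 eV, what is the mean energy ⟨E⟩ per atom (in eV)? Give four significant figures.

Eᵢ/kT = 0.440650, 2.96748.
Z = Σ e^(−Eᵢ/kT) = e^(−0.440650) + e^(−2.96748) = 0.643618 + 0.0514328 = 0.695051.
⟨E⟩ = Σ Eᵢ e^(−Eᵢ/kT) / Z = (0.0542·0.643618 + 0.365·0.0514328) / 0.695051 = 0.07720 eV.

0.07720 eV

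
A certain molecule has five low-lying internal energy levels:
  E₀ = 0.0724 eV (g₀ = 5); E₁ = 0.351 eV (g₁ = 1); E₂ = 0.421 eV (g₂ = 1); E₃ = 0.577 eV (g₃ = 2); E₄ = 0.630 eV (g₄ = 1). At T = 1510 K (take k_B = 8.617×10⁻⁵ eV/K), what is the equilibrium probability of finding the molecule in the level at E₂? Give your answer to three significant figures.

k_BT = 8.617×10⁻⁵ × 1510 K = 0.13012 eV.
Eᵢ/kT = 0.55641, 2.6975, 3.2355, 4.4344, 4.8417.
Z = Σ gᵢe^(−Eᵢ/kT) = 5·e^(−0.55641) + 1·e^(−2.6975) + 1·e^(−3.2355) + 2·e^(−4.4344) + 1·e^(−4.8417) = 2.8663 + 0.067374 + 0.039341 + 0.023724 + 0.0078936 = 3.0046.
P₂ = g₂ e^(−E₂/kT) / Z = 0.039341/3.0046 = 0.0131.

0.0131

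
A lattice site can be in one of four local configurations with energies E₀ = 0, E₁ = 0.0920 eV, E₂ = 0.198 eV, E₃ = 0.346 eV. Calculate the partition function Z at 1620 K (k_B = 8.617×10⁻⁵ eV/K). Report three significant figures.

k_BT = 8.617×10⁻⁵ × 1620 K = 0.13960 eV.
Eᵢ/kT = 0, 0.65903, 1.4183, 2.4785.
Z = Σ e^(−Eᵢ/kT) = e^(−0) + e^(−0.65903) + e^(−1.4183) + e^(−2.4785) = 1.0000 + 0.51735 + 0.24213 + 0.083869 = 1.8433.

Z = 1.84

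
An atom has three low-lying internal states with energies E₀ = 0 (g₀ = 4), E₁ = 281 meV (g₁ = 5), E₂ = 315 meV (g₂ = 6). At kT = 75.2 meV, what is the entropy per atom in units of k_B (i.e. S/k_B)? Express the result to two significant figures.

Eᵢ/kT = 0, 3.737, 4.189.
Z = Σ gᵢe^(−Eᵢ/kT) = 4·e^(−0) + 5·e^(−3.737) + 6·e^(−4.189) = 4.000 + 0.1191 + 0.09097 = 4.210.
⟨E⟩ = Σ EᵢPᵢ = 14.76 meV.
S/k_B = ln Z + ⟨E⟩/kT = ln(4.210) + 14.76/75.2 = 1.437 + 0.1963 = 1.6.

1.6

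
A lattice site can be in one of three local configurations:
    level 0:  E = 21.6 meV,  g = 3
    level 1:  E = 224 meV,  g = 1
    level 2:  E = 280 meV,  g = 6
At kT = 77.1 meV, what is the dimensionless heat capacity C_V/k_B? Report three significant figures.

Eᵢ/kT = 0.28016, 2.9053, 3.6316.
Z = Σ gᵢe^(−Eᵢ/kT) = 3·e^(−0.28016) + 1·e^(−2.9053) + 6·e^(−3.6316) = 2.2670 + 0.054732 + 0.15884 = 2.4806.
⟨E⟩ = 42.612 meV, ⟨E²⟩ = 6553.6 meV².
C_V/k_B = (⟨E²⟩ − ⟨E⟩²)/(kT)² = (6553.6 − 1815.8)/5944.4 = 0.797.

0.797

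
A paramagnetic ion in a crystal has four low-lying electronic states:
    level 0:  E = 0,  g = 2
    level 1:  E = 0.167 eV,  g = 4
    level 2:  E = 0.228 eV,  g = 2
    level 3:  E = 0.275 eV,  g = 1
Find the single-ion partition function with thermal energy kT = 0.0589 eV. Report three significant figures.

Z = 2.29

Eᵢ/kT = 0, 2.8353, 3.8710, 4.6689.
Z = Σ gᵢe^(−Eᵢ/kT) = 2·e^(−0) + 4·e^(−2.8353) + 2·e^(−3.8710) + 1·e^(−4.6689) = 2.0000 + 0.23480 + 0.041675 + 0.0093826 = 2.2859.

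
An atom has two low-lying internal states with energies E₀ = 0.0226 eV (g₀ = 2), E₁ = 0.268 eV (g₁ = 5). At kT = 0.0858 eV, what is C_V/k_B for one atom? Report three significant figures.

Eᵢ/kT = 0.26340, 3.1235.
Z = Σ gᵢe^(−Eᵢ/kT) = 2·e^(−0.26340) + 5·e^(−3.1235) = 1.5369 + 0.22001 = 1.7569.
⟨E⟩ = 0.053331 eV, ⟨E²⟩ = 0.0094411 eV².
C_V/k_B = (⟨E²⟩ − ⟨E⟩²)/(kT)² = (0.0094411 − 0.0028442)/0.0073616 = 0.896.

0.896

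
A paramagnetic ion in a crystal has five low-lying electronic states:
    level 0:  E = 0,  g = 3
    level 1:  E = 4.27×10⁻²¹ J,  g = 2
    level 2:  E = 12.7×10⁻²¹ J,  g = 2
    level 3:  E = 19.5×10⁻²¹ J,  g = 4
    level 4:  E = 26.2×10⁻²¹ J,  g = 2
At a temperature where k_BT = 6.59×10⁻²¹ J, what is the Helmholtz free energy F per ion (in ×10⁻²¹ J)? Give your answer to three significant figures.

-10.0 ×10⁻²¹ J

Eᵢ/kT = 0, 0.64795, 1.9272, 2.9590, 3.9757.
Z = Σ gᵢe^(−Eᵢ/kT) = 3·e^(−0) + 2·e^(−0.64795) + 2·e^(−1.9272) + 4·e^(−2.9590) + 2·e^(−3.9757) = 3.0000 + 1.0462 + 0.29111 + 0.20748 + 0.037532 = 4.5823.
F = −kT ln Z = −6.59 × ln(4.5823) = −6.59 × 1.5222 = -10.0 ×10⁻²¹ J.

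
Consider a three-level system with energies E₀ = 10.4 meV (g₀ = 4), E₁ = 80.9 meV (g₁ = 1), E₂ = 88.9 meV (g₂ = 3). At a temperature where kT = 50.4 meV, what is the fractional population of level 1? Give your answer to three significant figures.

0.0506

Eᵢ/kT = 0.20635, 1.6052, 1.7639.
Z = Σ gᵢe^(−Eᵢ/kT) = 4·e^(−0.20635) + 1·e^(−1.6052) + 3·e^(−1.7639) = 3.2542 + 0.20085 + 0.51413 = 3.9692.
P₁ = g₁ e^(−E₁/kT) / Z = 0.20085/3.9692 = 0.0506.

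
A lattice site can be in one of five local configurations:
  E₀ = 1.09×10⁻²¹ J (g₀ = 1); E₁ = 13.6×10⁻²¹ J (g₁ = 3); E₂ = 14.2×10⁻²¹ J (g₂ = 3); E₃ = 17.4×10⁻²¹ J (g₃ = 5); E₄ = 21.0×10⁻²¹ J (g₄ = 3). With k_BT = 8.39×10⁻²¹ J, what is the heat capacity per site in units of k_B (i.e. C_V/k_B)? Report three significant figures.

0.715

Eᵢ/kT = 0.12992, 1.6210, 1.6925, 2.0739, 2.5030.
Z = Σ gᵢe^(−Eᵢ/kT) = 1·e^(−0.12992) + 3·e^(−1.6210) + 3·e^(−1.6925) + 5·e^(−2.0739) + 3·e^(−2.5030) = 0.87817 + 0.59310 + 0.55218 + 0.62847 + 0.24552 = 2.8974.
⟨E⟩ = 11.374, ⟨E²⟩ = 179.69.
C_V/k_B = (⟨E²⟩ − ⟨E⟩²)/(kT)² = (179.69 − 129.37)/70.392 = 0.715.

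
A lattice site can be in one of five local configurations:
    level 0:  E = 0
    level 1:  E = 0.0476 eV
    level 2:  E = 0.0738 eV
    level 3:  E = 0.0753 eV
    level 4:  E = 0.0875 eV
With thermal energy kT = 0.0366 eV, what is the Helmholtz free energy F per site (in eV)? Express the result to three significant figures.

-0.0178 eV

Eᵢ/kT = 0, 1.3005, 2.0164, 2.0574, 2.3907.
Z = Σ e^(−Eᵢ/kT) = e^(−0) + e^(−1.3005) + e^(−2.0164) + e^(−2.0574) + e^(−2.3907) = 1.0000 + 0.27240 + 0.13313 + 0.12779 + 0.091566 = 1.6249.
F = −kT ln Z = −0.0366 × ln(1.6249) = −0.0366 × 0.48545 = -0.0178 eV.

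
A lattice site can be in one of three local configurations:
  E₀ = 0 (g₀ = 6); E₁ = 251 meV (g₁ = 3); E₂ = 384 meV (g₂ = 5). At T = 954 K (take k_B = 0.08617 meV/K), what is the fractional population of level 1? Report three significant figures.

k_BT = 0.08617 × 954 K = 82.206 meV.
Eᵢ/kT = 0, 3.0533, 4.6712.
Z = Σ gᵢe^(−Eᵢ/kT) = 6·e^(−0) + 3·e^(−3.0533) + 5·e^(−4.6712) = 6.0000 + 0.14161 + 0.046805 = 6.1884.
P₁ = g₁ e^(−E₁/kT) / Z = 0.14161/6.1884 = 0.0229.

0.0229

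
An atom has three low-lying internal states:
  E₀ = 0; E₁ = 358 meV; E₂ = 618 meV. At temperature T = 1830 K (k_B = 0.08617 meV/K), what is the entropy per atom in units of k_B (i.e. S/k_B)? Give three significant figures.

0.394

k_BT = 0.08617 × 1830 K = 157.69 meV.
Eᵢ/kT = 0, 2.2703, 3.9191.
Z = Σ e^(−Eᵢ/kT) = e^(−0) + e^(−2.2703) + e^(−3.9191) = 1.0000 + 0.10328 + 0.019859 = 1.1231.
⟨E⟩ = Σ EᵢPᵢ = 43.849 meV.
S/k_B = ln Z + ⟨E⟩/kT = ln(1.1231) + 43.849/157.69 = 0.11609 + 0.27807 = 0.394.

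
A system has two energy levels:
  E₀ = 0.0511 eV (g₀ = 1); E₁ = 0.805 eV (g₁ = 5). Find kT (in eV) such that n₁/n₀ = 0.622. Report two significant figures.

n₁/n₀ = (g₁/g₀) exp[−(E₁−E₀)/kT] = 0.622.
⇒ (E₁−E₀)/kT = ln((5/1)/0.622) = ln(8.039) = 2.084.
kT = 0.7539 eV / 2.084 = 0.36 eV.

0.36 eV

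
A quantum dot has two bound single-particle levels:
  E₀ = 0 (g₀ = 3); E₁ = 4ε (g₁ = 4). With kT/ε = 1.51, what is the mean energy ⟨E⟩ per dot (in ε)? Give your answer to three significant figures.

Eᵢ/kT = 0, 2.6490.
Z = Σ gᵢe^(−Eᵢ/kT) = 3·e^(−0) + 4·e^(−2.6490) = 3.0000 + 0.28289 = 3.2829.
⟨E⟩ = Σ Eᵢ gᵢe^(−Eᵢ/kT) / Z = (0·3.0000 + 4·0.28289) / 3.2829 = 0.345 ε.

0.345 ε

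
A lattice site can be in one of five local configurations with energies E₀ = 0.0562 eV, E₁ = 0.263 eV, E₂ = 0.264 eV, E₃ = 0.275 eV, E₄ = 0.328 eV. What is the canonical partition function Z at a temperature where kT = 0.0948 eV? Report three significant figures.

Z = 0.763

Eᵢ/kT = 0.59283, 2.7743, 2.7848, 2.9008, 3.4599.
Z = Σ e^(−Eᵢ/kT) = e^(−0.59283) + e^(−2.7743) + e^(−2.7848) + e^(−2.9008) + e^(−3.4599) = 0.55276 + 0.062393 + 0.061741 + 0.054979 + 0.031433 = 0.76331.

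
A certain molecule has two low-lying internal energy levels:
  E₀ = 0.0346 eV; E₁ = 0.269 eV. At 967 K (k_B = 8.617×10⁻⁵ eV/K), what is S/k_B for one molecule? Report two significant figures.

0.22

k_BT = 8.617×10⁻⁵ × 967 K = 0.08333 eV.
Eᵢ/kT = 0.4152, 3.228.
Z = Σ e^(−Eᵢ/kT) = e^(−0.4152) + e^(−3.228) = 0.6602 + 0.03964 = 0.6998.
⟨E⟩ = Σ EᵢPᵢ = 0.04788 eV.
S/k_B = ln Z + ⟨E⟩/kT = ln(0.6998) + 0.04788/0.08333 = -0.3570 + 0.5746 = 0.22.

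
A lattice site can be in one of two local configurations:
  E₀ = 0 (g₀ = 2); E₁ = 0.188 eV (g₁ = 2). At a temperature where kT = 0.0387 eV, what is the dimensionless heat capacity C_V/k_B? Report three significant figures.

Eᵢ/kT = 0, 4.8579.
Z = Σ gᵢe^(−Eᵢ/kT) = 2·e^(−0) + 2·e^(−4.8579) = 2.0000 + 0.015534 = 2.0155.
⟨E⟩ = 0.0014490 eV, ⟨E²⟩ = 0.00027241 eV².
C_V/k_B = (⟨E²⟩ − ⟨E⟩²)/(kT)² = (0.00027241 − 0.0000020996)/0.0014977 = 0.180.

0.180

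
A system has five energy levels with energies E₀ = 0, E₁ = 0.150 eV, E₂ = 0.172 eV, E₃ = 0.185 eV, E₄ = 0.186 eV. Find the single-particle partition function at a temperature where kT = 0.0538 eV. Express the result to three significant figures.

Eᵢ/kT = 0, 2.7881, 3.1970, 3.4387, 3.4572.
Z = Σ e^(−Eᵢ/kT) = e^(−0) + e^(−2.7881) + e^(−3.1970) + e^(−3.4387) + e^(−3.4572) = 1.0000 + 0.061538 + 0.040885 + 0.032106 + 0.031518 = 1.1660.

Z = 1.17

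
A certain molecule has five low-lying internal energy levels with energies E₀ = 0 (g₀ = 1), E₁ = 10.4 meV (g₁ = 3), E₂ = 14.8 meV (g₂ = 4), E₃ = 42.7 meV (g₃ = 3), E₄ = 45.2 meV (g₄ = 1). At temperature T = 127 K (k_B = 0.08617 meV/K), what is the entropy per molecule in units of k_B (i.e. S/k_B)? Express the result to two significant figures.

k_BT = 0.08617 × 127 K = 10.94 meV.
Eᵢ/kT = 0, 0.9506, 1.353, 3.903, 4.132.
Z = Σ gᵢe^(−Eᵢ/kT) = 1·e^(−0) + 3·e^(−0.9506) + 4·e^(−1.353) + 3·e^(−3.903) + 1·e^(−4.132) = 1.000 + 1.160 + 1.034 + 0.06054 + 0.01605 = 3.271.
⟨E⟩ = Σ EᵢPᵢ = 9.379 meV.
S/k_B = ln Z + ⟨E⟩/kT = ln(3.271) + 9.379/10.94 = 1.185 + 0.8573 = 2.0.

2.0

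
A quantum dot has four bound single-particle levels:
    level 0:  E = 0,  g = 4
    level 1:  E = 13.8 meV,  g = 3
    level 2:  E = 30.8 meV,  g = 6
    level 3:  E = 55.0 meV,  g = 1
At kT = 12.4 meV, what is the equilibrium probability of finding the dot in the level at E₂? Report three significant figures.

0.0910

Eᵢ/kT = 0, 1.1129, 2.4839, 4.4355.
Z = Σ gᵢe^(−Eᵢ/kT) = 4·e^(−0) + 3·e^(−1.1129) + 6·e^(−2.4839) + 1·e^(−4.4355) = 4.0000 + 0.98581 + 0.50050 + 0.011849 = 5.4982.
P₂ = g₂ e^(−E₂/kT) / Z = 0.50050/5.4982 = 0.0910.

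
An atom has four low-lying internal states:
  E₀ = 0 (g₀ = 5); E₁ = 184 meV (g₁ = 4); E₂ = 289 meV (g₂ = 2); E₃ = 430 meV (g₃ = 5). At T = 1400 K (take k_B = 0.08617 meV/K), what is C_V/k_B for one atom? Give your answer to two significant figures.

k_BT = 0.08617 × 1400 K = 120.6 meV.
Eᵢ/kT = 0, 1.526, 2.396, 3.566.
Z = Σ gᵢe^(−Eᵢ/kT) = 5·e^(−0) + 4·e^(−1.526) + 2·e^(−2.396) + 5·e^(−3.566) = 5.000 + 0.8696 + 0.1822 + 0.1413 = 6.193.
⟨E⟩ = 44.15 meV, ⟨E²⟩ = 11430 meV².
C_V/k_B = (⟨E²⟩ − ⟨E⟩²)/(kT)² = (11430 − 1949)/14540 = 0.65.

0.65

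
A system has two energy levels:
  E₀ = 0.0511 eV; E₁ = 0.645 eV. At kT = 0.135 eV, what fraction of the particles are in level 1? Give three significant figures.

Eᵢ/kT = 0.37852, 4.7778.
Z = Σ e^(−Eᵢ/kT) = e^(−0.37852) + e^(−4.7778) = 0.68487 + 0.0084145 = 0.69328.
P₁ = e^(−E₁/kT) / Z = 0.0084145/0.69328 = 0.0121.

0.0121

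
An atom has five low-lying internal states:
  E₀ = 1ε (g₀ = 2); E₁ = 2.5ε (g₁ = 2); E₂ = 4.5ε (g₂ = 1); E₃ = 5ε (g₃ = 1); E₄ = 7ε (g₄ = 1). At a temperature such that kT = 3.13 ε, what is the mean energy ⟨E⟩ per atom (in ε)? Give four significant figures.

2.252 ε

Eᵢ/kT = 0.319489, 0.798722, 1.43770, 1.59744, 2.23642.
Z = Σ gᵢe^(−Eᵢ/kT) = 2·e^(−0.319489) + 2·e^(−0.798722) + 1·e^(−1.43770) + 1·e^(−1.59744) + 1·e^(−2.23642) = 1.45304 + 0.899807 + 0.237473 + 0.202414 + 0.106840 = 2.89957.
⟨E⟩ = Σ Eᵢ gᵢe^(−Eᵢ/kT) / Z = (1·1.45304 + 2.5·0.899807 + 4.5·0.237473 + 5·0.202414 + 7·0.106840) / 2.89957 = 2.252 ε.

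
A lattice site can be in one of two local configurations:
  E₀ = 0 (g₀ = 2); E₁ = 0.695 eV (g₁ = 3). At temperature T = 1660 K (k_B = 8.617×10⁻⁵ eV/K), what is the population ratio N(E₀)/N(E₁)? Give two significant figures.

k_BT = 8.617×10⁻⁵ × 1660 K = 0.1430 eV.
n₀/n₁ = (g₀/g₁) exp[−(E₀−E₁)/kT] = (2/3) × exp(−(-0.695 eV)/(0.1430 eV)) = (2/3) × exp(4.860) = 86.

86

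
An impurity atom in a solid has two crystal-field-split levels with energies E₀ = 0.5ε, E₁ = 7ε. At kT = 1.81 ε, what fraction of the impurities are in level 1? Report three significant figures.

0.0268

Eᵢ/kT = 0.27624, 3.8674.
Z = Σ e^(−Eᵢ/kT) = e^(−0.27624) + e^(−3.8674) = 0.75863 + 0.020913 = 0.77954.
P₁ = e^(−E₁/kT) / Z = 0.020913/0.77954 = 0.0268.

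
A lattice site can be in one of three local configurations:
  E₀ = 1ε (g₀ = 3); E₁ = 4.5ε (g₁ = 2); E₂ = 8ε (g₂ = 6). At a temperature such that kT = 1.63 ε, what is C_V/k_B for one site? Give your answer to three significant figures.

Eᵢ/kT = 0.61350, 2.7607, 4.9080.
Z = Σ gᵢe^(−Eᵢ/kT) = 3·e^(−0.61350) + 2·e^(−2.7607) + 6·e^(−4.9080) = 1.6244 + 0.12649 + 0.044323 = 1.7952.
⟨E⟩ = 1.4194 ε, ⟨E²⟩ = 3.9118 ε².
C_V/k_B = (⟨E²⟩ − ⟨E⟩²)/(kT)² = (3.9118 − 2.0147)/2.6569 = 0.714.

0.714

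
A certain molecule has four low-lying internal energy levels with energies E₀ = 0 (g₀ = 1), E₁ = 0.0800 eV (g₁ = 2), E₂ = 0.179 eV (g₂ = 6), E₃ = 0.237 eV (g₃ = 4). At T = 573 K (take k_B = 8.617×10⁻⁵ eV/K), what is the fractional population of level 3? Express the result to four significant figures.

k_BT = 8.617×10⁻⁵ × 573 K = 0.0493754 eV.
Eᵢ/kT = 0, 1.62024, 3.62529, 4.79996.
Z = Σ gᵢe^(−Eᵢ/kT) = 1·e^(−0) + 2·e^(−1.62024) + 6·e^(−3.62529) + 4·e^(−4.79996) = 1.00000 + 0.395702 + 0.159848 + 0.0329203 = 1.58847.
P₃ = g₃ e^(−E₃/kT) / Z = 0.0329203/1.58847 = 0.02072.

0.02072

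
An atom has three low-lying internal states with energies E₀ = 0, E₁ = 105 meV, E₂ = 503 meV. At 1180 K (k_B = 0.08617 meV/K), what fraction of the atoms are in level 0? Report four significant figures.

k_BT = 0.08617 × 1180 K = 101.681 meV.
Eᵢ/kT = 0, 1.03264, 4.94684.
Z = Σ e^(−Eᵢ/kT) = e^(−0) + e^(−1.03264) + e^(−4.94684) = 1.00000 + 0.356066 + 0.00710583 = 1.36317.
P₀ = e^(−E₀/kT) / Z = 1.00000/1.36317 = 0.7336.

0.7336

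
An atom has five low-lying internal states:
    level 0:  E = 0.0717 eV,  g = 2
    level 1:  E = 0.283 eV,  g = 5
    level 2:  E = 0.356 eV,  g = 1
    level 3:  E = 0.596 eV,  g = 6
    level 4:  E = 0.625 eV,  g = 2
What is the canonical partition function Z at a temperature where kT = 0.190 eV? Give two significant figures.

Z = 3.0

Eᵢ/kT = 0.3774, 1.489, 1.874, 3.137, 3.289.
Z = Σ gᵢe^(−Eᵢ/kT) = 2·e^(−0.3774) + 5·e^(−1.489) + 1·e^(−1.874) + 6·e^(−3.137) + 2·e^(−3.289) = 1.371 + 1.128 + 0.1535 + 0.2605 + 0.07458 = 2.988.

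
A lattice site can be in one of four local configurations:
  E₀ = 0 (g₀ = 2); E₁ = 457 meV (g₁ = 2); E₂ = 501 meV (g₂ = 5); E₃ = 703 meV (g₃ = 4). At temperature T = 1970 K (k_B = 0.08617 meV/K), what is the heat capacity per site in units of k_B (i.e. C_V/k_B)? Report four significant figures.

k_BT = 0.08617 × 1970 K = 169.755 meV.
Eᵢ/kT = 0, 2.69212, 2.95131, 4.14126.
Z = Σ gᵢe^(−Eᵢ/kT) = 2·e^(−0) + 2·e^(−2.69212) + 5·e^(−2.95131) + 4·e^(−4.14126) = 2.00000 + 0.135474 + 0.261356 + 0.0636112 = 2.46044.
⟨E⟩ = 96.5558 meV, ⟨E²⟩ = 50938.6 meV².
C_V/k_B = (⟨E²⟩ − ⟨E⟩²)/(kT)² = (50938.6 − 9323.02)/28816.8 = 1.444.

1.444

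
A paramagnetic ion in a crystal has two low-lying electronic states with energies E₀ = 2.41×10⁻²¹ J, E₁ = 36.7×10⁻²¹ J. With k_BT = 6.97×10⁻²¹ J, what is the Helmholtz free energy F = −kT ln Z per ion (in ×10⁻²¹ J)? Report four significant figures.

Eᵢ/kT = 0.345768, 5.26542.
Z = Σ e^(−Eᵢ/kT) = e^(−0.345768) + e^(−5.26542) = 0.707677 + 0.00516722 = 0.712844.
F = −kT ln Z = −6.97 × ln(0.712844) = −6.97 × -0.338493 = 2.359 ×10⁻²¹ J.

2.359 ×10⁻²¹ J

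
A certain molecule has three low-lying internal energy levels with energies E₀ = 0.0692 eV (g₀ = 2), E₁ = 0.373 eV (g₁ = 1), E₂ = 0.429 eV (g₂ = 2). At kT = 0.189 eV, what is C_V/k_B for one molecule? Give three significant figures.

0.513

Eᵢ/kT = 0.36614, 1.9735, 2.2698.
Z = Σ gᵢe^(−Eᵢ/kT) = 2·e^(−0.36614) + 1·e^(−1.9735) + 2·e^(−2.2698) = 1.3868 + 0.13897 + 0.20667 = 1.7324.
⟨E⟩ = 0.13649 eV, ⟨E²⟩ = 0.036950 eV².
C_V/k_B = (⟨E²⟩ − ⟨E⟩²)/(kT)² = (0.036950 − 0.018630)/0.035721 = 0.513.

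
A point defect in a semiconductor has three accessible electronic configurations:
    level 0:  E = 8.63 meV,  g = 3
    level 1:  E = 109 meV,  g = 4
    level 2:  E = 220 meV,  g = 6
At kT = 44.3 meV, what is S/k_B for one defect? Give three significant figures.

Eᵢ/kT = 0.19481, 2.4605, 4.9661.
Z = Σ gᵢe^(−Eᵢ/kT) = 3·e^(−0.19481) + 4·e^(−2.4605) + 6·e^(−4.9661) = 2.4690 + 0.34157 + 0.041822 = 2.8524.
⟨E⟩ = Σ EᵢPᵢ = 23.748 meV.
S/k_B = ln Z + ⟨E⟩/kT = ln(2.8524) + 23.748/44.3 = 1.0482 + 0.53607 = 1.58.

1.58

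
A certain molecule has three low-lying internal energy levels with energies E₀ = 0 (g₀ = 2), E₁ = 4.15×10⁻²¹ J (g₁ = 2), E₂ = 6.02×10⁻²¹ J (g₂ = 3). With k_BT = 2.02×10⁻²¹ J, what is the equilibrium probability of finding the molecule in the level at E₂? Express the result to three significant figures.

0.0632

Eᵢ/kT = 0, 2.0545, 2.9802.
Z = Σ gᵢe^(−Eᵢ/kT) = 2·e^(−0) + 2·e^(−2.0545) + 3·e^(−2.9802) = 2.0000 + 0.25631 + 0.15235 = 2.4087.
P₂ = g₂ e^(−E₂/kT) / Z = 0.15235/2.4087 = 0.0632.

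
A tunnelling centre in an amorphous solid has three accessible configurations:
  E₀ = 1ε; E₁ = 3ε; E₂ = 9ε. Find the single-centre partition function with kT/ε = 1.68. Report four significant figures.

Eᵢ/kT = 0.595238, 1.78571, 5.35714.
Z = Σ e^(−Eᵢ/kT) = e^(−0.595238) + e^(−1.78571) + e^(−5.35714) = 0.551431 + 0.167678 + 0.00471437 = 0.723823.

Z = 0.7238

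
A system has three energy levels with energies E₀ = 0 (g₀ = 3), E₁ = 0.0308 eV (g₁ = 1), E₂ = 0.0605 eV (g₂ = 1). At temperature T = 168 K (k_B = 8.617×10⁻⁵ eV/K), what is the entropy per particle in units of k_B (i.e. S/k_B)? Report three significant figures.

k_BT = 8.617×10⁻⁵ × 168 K = 0.014477 eV.
Eᵢ/kT = 0, 2.1275, 4.1790.
Z = Σ gᵢe^(−Eᵢ/kT) = 3·e^(−0) + 1·e^(−2.1275) + 1·e^(−4.1790) = 3.0000 + 0.11913 + 0.015314 = 3.1344.
⟨E⟩ = Σ EᵢPᵢ = 0.0014662 eV.
S/k_B = ln Z + ⟨E⟩/kT = ln(3.1344) + 0.0014662/0.014477 = 1.1424 + 0.10128 = 1.24.

1.24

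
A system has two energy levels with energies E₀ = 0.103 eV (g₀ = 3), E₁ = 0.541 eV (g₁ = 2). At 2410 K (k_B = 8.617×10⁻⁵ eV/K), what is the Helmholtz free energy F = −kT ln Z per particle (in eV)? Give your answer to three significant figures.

k_BT = 8.617×10⁻⁵ × 2410 K = 0.20767 eV.
Eᵢ/kT = 0.49598, 2.6051.
Z = Σ gᵢe^(−Eᵢ/kT) = 3·e^(−0.49598) + 2·e^(−2.6051) = 1.8269 + 0.14779 = 1.9747.
F = −kT ln Z = −0.20767 × ln(1.9747) = −0.20767 × 0.68042 = -0.141 eV.

-0.141 eV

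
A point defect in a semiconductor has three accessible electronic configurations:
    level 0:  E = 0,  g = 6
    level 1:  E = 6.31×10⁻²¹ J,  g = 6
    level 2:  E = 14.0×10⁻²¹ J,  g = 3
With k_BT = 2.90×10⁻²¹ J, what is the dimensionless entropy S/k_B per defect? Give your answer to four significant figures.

Eᵢ/kT = 0, 2.17586, 4.82759.
Z = Σ gᵢe^(−Eᵢ/kT) = 6·e^(−0) + 6·e^(−2.17586) + 3·e^(−4.82759) = 6.00000 + 0.681063 + 0.0240174 = 6.70508.
⟨E⟩ = Σ EᵢPᵢ = 0.691081 ×10⁻²¹ J.
S/k_B = ln Z + ⟨E⟩/kT = ln(6.70508) + 0.691081/2.90 = 1.90287 + 0.238304 = 2.141.

2.141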